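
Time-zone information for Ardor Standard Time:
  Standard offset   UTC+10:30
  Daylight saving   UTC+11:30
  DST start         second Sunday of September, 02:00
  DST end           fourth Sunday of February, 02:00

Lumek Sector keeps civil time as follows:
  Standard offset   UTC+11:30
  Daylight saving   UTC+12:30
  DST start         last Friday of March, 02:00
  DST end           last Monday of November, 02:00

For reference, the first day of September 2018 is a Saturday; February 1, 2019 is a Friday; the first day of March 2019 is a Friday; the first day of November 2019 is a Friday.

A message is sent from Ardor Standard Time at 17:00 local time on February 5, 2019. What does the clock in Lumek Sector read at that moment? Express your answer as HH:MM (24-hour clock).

1 September 2018 is a Saturday, so the first Sunday is September 2 and the second is September 9.
1 February 2019 is a Friday, so the first Sunday is February 3 and the fourth is February 24.
February 5, 2019 lies within the daylight-saving period (9 September 2018 – 24 February 2019), so Ardor Standard Time is on daylight time, UTC+11:30.
17:00 Ardor Standard Time − 11h30m = 05:30 UTC.
1 March 2019 is a Friday, so Fridays fall on 1, 8, 15, 22, 29; the last is March 29.
1 November 2019 is a Friday, so Mondays fall on 4, 11, 18, 25; the last is November 25.
At the standard offset (UTC+11:30), 05:30 UTC + 11h30m = 17:00 Lumek Sector standard time.
The standard-time date in Lumek Sector, February 5, 2019, is outside the daylight-saving period (29 March – 25 November), so Lumek Sector is on standard time, UTC+11:30.
05:30 UTC + 11h30m = 17:00 Lumek Sector.

17:00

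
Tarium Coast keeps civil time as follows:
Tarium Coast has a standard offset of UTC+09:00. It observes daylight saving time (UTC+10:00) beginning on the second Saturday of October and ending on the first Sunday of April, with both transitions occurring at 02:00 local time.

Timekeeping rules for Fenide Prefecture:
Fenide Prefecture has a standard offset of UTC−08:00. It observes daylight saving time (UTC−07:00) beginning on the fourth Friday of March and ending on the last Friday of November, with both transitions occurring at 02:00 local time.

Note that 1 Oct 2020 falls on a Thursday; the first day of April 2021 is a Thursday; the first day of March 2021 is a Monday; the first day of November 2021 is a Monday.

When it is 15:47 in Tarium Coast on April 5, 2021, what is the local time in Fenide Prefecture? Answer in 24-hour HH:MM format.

23:47

1 October 2020 is a Thursday, so the first Saturday is October 3 and the second is October 10.
1 April 2021 is a Thursday, so the first Sunday is April 4.
Daylight saving runs 10 October 2020 – 4 April 2021; April 5, 2021 is outside that window, so Tarium Coast is on standard time at UTC+09:00.
15:47 Tarium Coast − 9h = 06:47 UTC.
1 March 2021 is a Monday, so the first Friday is March 5 and the fourth is March 26.
1 November 2021 is a Monday, so Fridays fall on 5, 12, 19, 26; the last is November 26.
At the standard offset (UTC−08:00), 06:47 UTC − 8h = 22:47 Fenide Prefecture standard time (rolling into the previous day, 4 April 2021).
Daylight saving runs 26 March – 26 November; the standard-time date in Fenide Prefecture, April 4, 2021, is inside that window, so Fenide Prefecture is at UTC−07:00.
06:47 UTC − 7h = 23:47 Fenide Prefecture (rolling into the previous day, 4 April 2021).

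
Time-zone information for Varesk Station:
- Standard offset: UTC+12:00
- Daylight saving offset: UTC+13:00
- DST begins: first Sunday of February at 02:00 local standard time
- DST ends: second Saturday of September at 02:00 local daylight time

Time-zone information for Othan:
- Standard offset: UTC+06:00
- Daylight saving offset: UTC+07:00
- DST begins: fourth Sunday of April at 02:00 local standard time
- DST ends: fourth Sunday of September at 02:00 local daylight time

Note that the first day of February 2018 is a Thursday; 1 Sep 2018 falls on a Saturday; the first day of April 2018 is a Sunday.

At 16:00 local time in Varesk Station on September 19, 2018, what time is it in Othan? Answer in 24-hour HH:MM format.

11:00

1 February 2018 is a Thursday, so the first Sunday is February 4.
1 September 2018 is a Saturday, so the first Saturday is September 1 and the second is September 8.
September 19, 2018 is outside the daylight-saving period (4 February – 8 September), so Varesk Station is on standard time, UTC+12:00.
16:00 Varesk Station − 12h = 04:00 UTC.
1 April 2018 is a Sunday, so the first Sunday is April 1 and the fourth is April 22.
1 September 2018 is a Saturday, so the first Sunday is September 2 and the fourth is September 23.
At the standard offset (UTC+06:00), 04:00 UTC + 6h = 10:00 Othan standard time.
The standard-time date in Othan, September 19, 2018, lies within the daylight-saving period (22 April – 23 September), so Othan is on daylight time, UTC+07:00.
04:00 UTC + 7h = 11:00 Othan.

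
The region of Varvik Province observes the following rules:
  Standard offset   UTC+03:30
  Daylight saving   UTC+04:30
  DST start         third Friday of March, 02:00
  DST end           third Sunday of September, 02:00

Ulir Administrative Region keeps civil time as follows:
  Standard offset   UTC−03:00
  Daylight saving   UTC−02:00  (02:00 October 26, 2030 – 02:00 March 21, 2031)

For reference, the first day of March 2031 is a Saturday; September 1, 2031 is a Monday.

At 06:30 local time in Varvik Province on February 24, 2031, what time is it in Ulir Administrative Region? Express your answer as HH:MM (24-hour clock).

01:00

1 March 2031 is a Saturday, so the first Friday is March 7 and the third is March 21.
1 September 2031 is a Monday, so the first Sunday is September 7 and the third is September 21.
February 24, 2031 is outside the daylight-saving period (21 March – 21 September), so Varvik Province is on standard time, UTC+03:30.
06:30 Varvik Province − 3h30m = 03:00 UTC.
At the standard offset (UTC−03:00), 03:00 UTC − 3h = 00:00 Ulir Administrative Region standard time.
Daylight saving runs 26 October 2030 – 21 March 2031; the standard-time date in Ulir Administrative Region, February 24, 2031, is inside that window, so Ulir Administrative Region is at UTC−02:00.
03:00 UTC − 2h = 01:00 Ulir Administrative Region.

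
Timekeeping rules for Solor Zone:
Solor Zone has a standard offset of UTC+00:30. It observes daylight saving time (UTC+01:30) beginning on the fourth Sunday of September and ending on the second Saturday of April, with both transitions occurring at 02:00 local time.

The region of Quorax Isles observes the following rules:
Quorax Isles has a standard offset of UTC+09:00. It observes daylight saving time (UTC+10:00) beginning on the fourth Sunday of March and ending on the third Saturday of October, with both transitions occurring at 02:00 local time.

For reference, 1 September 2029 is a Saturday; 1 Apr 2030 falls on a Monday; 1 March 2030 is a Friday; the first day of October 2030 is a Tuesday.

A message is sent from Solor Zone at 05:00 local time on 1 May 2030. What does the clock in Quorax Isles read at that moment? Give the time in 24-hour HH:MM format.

14:30

1 September 2029 is a Saturday, so the first Sunday is September 2 and the fourth is September 23.
1 April 2030 is a Monday, so the first Saturday is April 6 and the second is April 13.
Daylight saving runs 23 September 2029 – 13 April 2030; 1 May 2030 is outside that window, so Solor Zone is on standard time at UTC+00:30.
05:00 Solor Zone − 0h30m = 04:30 UTC.
1 March 2030 is a Friday, so the first Sunday is March 3 and the fourth is March 24.
1 October 2030 is a Tuesday, so the first Saturday is October 5 and the third is October 19.
At the standard offset (UTC+09:00), 04:30 UTC + 9h = 13:30 Quorax Isles standard time.
The standard-time date in Quorax Isles, 1 May 2030, falls between 24 March and 19 October, so daylight saving is in effect and Quorax Isles is at UTC+10:00.
04:30 UTC + 10h = 14:30 Quorax Isles.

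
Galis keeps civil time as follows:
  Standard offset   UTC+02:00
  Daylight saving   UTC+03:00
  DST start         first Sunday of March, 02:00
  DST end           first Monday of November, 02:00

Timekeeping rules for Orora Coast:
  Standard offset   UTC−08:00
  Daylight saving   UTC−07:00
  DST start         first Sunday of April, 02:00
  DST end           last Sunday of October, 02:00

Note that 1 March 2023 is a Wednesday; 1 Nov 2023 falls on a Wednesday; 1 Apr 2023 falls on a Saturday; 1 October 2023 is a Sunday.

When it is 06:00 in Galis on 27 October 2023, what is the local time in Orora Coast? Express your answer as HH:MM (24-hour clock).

20:00

1 March 2023 is a Wednesday, so the first Sunday is March 5.
1 November 2023 is a Wednesday, so the first Monday is November 6.
Daylight saving runs 5 March – 6 November; 27 October 2023 is inside that window, so Galis is at UTC+03:00.
06:00 Galis − 3h = 03:00 UTC.
1 April 2023 is a Saturday, so the first Sunday is April 2.
1 October 2023 is a Sunday, so Sundays fall on 1, 8, 15, 22, 29; the last is October 29.
At the standard offset (UTC−08:00), 03:00 UTC − 8h = 19:00 Orora Coast standard time (rolling into the previous day, 26 October 2023).
The standard-time date in Orora Coast, 26 October 2023, falls between 2 April and 29 October, so daylight saving is in effect and Orora Coast is at UTC−07:00.
03:00 UTC − 7h = 20:00 Orora Coast (rolling into the previous day, 26 October 2023).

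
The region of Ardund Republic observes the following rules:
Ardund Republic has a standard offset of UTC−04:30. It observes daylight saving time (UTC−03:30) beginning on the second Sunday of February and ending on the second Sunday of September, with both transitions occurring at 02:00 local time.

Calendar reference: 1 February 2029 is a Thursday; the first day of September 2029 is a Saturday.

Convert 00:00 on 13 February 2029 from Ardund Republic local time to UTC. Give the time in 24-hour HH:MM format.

1 February 2029 is a Thursday, so the first Sunday is February 4 and the second is February 11.
1 September 2029 is a Saturday, so the first Sunday is September 2 and the second is September 9.
13 February 2029 falls between 11 February and 9 September, so daylight saving is in effect and Ardund Republic is at UTC−03:30.
00:00 local + 3h30m = 03:30 UTC.

03:30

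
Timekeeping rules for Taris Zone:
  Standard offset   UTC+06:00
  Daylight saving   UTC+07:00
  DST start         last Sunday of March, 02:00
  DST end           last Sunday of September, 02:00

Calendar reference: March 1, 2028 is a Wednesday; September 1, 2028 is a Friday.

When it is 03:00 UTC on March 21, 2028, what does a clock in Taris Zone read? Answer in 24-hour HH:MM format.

09:00

1 March 2028 is a Wednesday, so Sundays fall on 5, 12, 19, 26; the last is March 26.
1 September 2028 is a Friday, so Sundays fall on 3, 10, 17, 24; the last is September 24.
At the standard offset (UTC+06:00), 03:00 UTC + 6h = 09:00 Taris Zone standard time.
The standard-time date in Taris Zone, March 21, 2028, is outside the daylight-saving period (26 March – 24 September), so Taris Zone is on standard time, UTC+06:00.
03:00 UTC + 6h = 09:00 local.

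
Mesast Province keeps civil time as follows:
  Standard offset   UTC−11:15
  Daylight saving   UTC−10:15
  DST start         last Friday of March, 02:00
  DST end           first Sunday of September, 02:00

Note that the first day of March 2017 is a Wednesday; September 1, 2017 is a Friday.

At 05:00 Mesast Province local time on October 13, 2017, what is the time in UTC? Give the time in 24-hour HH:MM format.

16:15

1 March 2017 is a Wednesday, so Fridays fall on 3, 10, 17, 24, 31; the last is March 31.
1 September 2017 is a Friday, so the first Sunday is September 3.
October 13, 2017 does not fall between 31 March and 3 September, so daylight saving is not in effect and Mesast Province is at UTC−11:15.
05:00 local + 11h15m = 16:15 UTC.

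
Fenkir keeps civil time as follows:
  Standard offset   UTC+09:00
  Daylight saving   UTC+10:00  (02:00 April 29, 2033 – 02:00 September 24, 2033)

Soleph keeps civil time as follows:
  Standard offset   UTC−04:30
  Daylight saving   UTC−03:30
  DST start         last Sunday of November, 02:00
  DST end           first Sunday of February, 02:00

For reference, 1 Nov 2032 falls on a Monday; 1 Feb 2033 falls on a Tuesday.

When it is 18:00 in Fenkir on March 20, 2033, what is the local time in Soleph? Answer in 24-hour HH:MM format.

04:30

March 20, 2033 does not fall between 29 April and 24 September, so daylight saving is not in effect and Fenkir is at UTC+09:00.
18:00 Fenkir − 9h = 09:00 UTC.
1 November 2032 is a Monday, so Sundays fall on 7, 14, 21, 28; the last is November 28.
1 February 2033 is a Tuesday, so the first Sunday is February 6.
At the standard offset (UTC−04:30), 09:00 UTC − 4h30m = 04:30 Soleph standard time.
Daylight saving runs 28 November 2032 – 6 February 2033; the standard-time date in Soleph, March 20, 2033, is outside that window, so Soleph is on standard time at UTC−04:30.
09:00 UTC − 4h30m = 04:30 Soleph.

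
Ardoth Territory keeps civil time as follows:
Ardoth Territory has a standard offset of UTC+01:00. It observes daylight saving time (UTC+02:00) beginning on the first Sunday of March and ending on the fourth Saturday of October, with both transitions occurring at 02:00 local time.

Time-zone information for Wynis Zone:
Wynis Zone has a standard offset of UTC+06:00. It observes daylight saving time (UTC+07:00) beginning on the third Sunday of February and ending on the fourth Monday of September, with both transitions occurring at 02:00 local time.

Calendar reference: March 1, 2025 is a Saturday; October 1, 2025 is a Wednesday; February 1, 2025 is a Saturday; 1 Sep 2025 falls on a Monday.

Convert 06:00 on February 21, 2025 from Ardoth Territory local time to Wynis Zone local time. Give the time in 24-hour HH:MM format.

1 March 2025 is a Saturday, so the first Sunday is March 2.
1 October 2025 is a Wednesday, so the first Saturday is October 4 and the fourth is October 25.
February 21, 2025 is outside the daylight-saving period (2 March – 25 October), so Ardoth Territory is on standard time, UTC+01:00.
06:00 Ardoth Territory − 1h = 05:00 UTC.
1 February 2025 is a Saturday, so the first Sunday is February 2 and the third is February 16.
1 September 2025 is a Monday, so the first Monday is September 1 and the fourth is September 22.
At the standard offset (UTC+06:00), 05:00 UTC + 6h = 11:00 Wynis Zone standard time.
Daylight saving runs 16 February – 22 September; the standard-time date in Wynis Zone, February 21, 2025, is inside that window, so Wynis Zone is at UTC+07:00.
05:00 UTC + 7h = 12:00 Wynis Zone.

12:00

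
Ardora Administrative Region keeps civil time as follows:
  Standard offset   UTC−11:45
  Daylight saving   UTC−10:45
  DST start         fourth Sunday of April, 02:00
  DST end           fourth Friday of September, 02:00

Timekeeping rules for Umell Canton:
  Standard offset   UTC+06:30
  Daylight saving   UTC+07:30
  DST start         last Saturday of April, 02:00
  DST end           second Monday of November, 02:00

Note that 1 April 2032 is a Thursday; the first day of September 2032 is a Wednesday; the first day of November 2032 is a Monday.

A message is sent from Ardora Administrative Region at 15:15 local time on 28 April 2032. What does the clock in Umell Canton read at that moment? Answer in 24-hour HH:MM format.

09:30

1 April 2032 is a Thursday, so the first Sunday is April 4 and the fourth is April 25.
1 September 2032 is a Wednesday, so the first Friday is September 3 and the fourth is September 24.
Daylight saving runs 25 April – 24 September; 28 April 2032 is inside that window, so Ardora Administrative Region is at UTC−10:45.
15:15 Ardora Administrative Region + 10h45m = 02:00 UTC (rolling into the next day, 29 April 2032).
1 April 2032 is a Thursday, so Saturdays fall on 3, 10, 17, 24; the last is April 24.
1 November 2032 is a Monday, so the first Monday is November 1 and the second is November 8.
At the standard offset (UTC+06:30), 02:00 UTC + 6h30m = 08:30 Umell Canton standard time.
Daylight saving runs 24 April – 8 November; the standard-time date in Umell Canton, 29 April 2032, is inside that window, so Umell Canton is at UTC+07:30.
02:00 UTC + 7h30m = 09:30 Umell Canton.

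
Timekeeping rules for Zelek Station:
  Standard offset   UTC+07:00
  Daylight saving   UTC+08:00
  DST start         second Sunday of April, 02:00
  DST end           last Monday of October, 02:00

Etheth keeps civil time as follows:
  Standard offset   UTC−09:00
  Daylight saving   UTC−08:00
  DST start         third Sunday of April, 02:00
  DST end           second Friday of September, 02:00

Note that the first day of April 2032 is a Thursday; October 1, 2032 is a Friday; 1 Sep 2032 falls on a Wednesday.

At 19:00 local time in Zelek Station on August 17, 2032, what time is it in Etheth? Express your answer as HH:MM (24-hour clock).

1 April 2032 is a Thursday, so the first Sunday is April 4 and the second is April 11.
1 October 2032 is a Friday, so Mondays fall on 4, 11, 18, 25; the last is October 25.
Daylight saving runs 11 April – 25 October; August 17, 2032 is inside that window, so Zelek Station is at UTC+08:00.
19:00 Zelek Station − 8h = 11:00 UTC.
1 April 2032 is a Thursday, so the first Sunday is April 4 and the third is April 18.
1 September 2032 is a Wednesday, so the first Friday is September 3 and the second is September 10.
At the standard offset (UTC−09:00), 11:00 UTC − 9h = 02:00 Etheth standard time.
The standard-time date in Etheth, August 17, 2032, falls between 18 April and 10 September, so daylight saving is in effect and Etheth is at UTC−08:00.
11:00 UTC − 8h = 03:00 Etheth.

03:00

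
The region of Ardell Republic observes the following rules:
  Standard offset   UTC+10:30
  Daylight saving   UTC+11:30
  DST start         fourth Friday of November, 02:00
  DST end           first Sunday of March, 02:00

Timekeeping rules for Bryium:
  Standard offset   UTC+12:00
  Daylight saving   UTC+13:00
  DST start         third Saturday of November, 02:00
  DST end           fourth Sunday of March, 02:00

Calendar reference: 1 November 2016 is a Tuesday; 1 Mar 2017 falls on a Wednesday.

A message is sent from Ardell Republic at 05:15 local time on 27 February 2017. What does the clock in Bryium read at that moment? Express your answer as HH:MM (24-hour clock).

06:45

1 November 2016 is a Tuesday, so the first Friday is November 4 and the fourth is November 25.
1 March 2017 is a Wednesday, so the first Sunday is March 5.
27 February 2017 falls between 25 November 2016 and 5 March 2017, so daylight saving is in effect and Ardell Republic is at UTC+11:30.
05:15 Ardell Republic − 11h30m = 17:45 UTC (rolling into the previous day, 26 February 2017).
1 November 2016 is a Tuesday, so the first Saturday is November 5 and the third is November 19.
1 March 2017 is a Wednesday, so the first Sunday is March 5 and the fourth is March 26.
At the standard offset (UTC+12:00), 17:45 UTC + 12h = 05:45 Bryium standard time (rolling into the next day, 27 February 2017).
The standard-time date in Bryium, 27 February 2017, falls between 19 November 2016 and 26 March 2017, so daylight saving is in effect and Bryium is at UTC+13:00.
17:45 UTC + 13h = 06:45 Bryium (rolling into the next day, 27 February 2017).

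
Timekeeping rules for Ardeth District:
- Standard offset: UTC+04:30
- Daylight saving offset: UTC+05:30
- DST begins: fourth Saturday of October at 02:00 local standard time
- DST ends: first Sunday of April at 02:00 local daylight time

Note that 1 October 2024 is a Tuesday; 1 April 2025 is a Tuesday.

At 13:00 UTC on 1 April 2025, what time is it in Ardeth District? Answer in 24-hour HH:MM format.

18:30

1 October 2024 is a Tuesday, so the first Saturday is October 5 and the fourth is October 26.
1 April 2025 is a Tuesday, so the first Sunday is April 6.
At the standard offset (UTC+04:30), 13:00 UTC + 4h30m = 17:30 Ardeth District standard time.
Daylight saving runs 26 October 2024 – 6 April 2025; the standard-time date in Ardeth District, 1 April 2025, is inside that window, so Ardeth District is at UTC+05:30.
13:00 UTC + 5h30m = 18:30 local.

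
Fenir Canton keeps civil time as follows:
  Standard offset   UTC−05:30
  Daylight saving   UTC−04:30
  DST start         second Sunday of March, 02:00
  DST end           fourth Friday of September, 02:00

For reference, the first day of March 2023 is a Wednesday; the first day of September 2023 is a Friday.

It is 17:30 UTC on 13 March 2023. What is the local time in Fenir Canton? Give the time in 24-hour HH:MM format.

1 March 2023 is a Wednesday, so the first Sunday is March 5 and the second is March 12.
1 September 2023 is a Friday, so the first Friday is September 1 and the fourth is September 22.
At the standard offset (UTC−05:30), 17:30 UTC − 5h30m = 12:00 Fenir Canton standard time.
Daylight saving runs 12 March – 22 September; the standard-time date in Fenir Canton, 13 March 2023, is inside that window, so Fenir Canton is at UTC−04:30.
17:30 UTC − 4h30m = 13:00 local.

13:00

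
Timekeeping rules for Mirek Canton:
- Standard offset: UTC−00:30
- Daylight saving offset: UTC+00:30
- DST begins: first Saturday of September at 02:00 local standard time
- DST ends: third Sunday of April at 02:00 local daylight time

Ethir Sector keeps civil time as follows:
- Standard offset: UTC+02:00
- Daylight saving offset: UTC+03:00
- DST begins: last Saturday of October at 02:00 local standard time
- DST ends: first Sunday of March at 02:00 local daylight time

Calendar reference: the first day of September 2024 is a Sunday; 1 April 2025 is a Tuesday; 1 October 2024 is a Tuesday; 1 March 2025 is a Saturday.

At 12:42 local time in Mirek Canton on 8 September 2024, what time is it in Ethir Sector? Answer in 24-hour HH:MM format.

14:12

1 September 2024 is a Sunday, so the first Saturday is September 7.
1 April 2025 is a Tuesday, so the first Sunday is April 6 and the third is April 20.
8 September 2024 lies within the daylight-saving period (7 September 2024 – 20 April 2025), so Mirek Canton is on daylight time, UTC+00:30.
12:42 Mirek Canton − 0h30m = 12:12 UTC.
1 October 2024 is a Tuesday, so Saturdays fall on 5, 12, 19, 26; the last is October 26.
1 March 2025 is a Saturday, so the first Sunday is March 2.
At the standard offset (UTC+02:00), 12:12 UTC + 2h = 14:12 Ethir Sector standard time.
Daylight saving runs 26 October 2024 – 2 March 2025; the standard-time date in Ethir Sector, 8 September 2024, is outside that window, so Ethir Sector is on standard time at UTC+02:00.
12:12 UTC + 2h = 14:12 Ethir Sector.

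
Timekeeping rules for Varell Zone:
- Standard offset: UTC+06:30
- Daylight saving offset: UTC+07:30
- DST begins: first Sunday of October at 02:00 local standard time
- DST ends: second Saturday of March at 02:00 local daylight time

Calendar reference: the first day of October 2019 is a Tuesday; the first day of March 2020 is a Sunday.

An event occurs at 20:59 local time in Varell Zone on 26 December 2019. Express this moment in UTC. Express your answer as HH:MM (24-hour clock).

13:29

1 October 2019 is a Tuesday, so the first Sunday is October 6.
1 March 2020 is a Sunday, so the first Saturday is March 7 and the second is March 14.
26 December 2019 lies within the daylight-saving period (6 October 2019 – 14 March 2020), so Varell Zone is on daylight time, UTC+07:30.
20:59 local − 7h30m = 13:29 UTC.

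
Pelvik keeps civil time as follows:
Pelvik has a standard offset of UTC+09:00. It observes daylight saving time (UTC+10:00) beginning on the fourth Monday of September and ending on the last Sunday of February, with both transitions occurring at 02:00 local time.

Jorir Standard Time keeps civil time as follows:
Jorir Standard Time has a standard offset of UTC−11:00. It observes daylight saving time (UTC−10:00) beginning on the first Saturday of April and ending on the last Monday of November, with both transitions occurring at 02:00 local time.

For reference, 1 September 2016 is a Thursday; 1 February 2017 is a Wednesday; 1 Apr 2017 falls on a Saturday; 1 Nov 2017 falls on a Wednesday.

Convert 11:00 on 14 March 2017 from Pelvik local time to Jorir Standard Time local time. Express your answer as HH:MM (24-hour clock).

15:00

1 September 2016 is a Thursday, so the first Monday is September 5 and the fourth is September 26.
1 February 2017 is a Wednesday, so Sundays fall on 5, 12, 19, 26; the last is February 26.
14 March 2017 is outside the daylight-saving period (26 September 2016 – 26 February 2017), so Pelvik is on standard time, UTC+09:00.
11:00 Pelvik − 9h = 02:00 UTC.
1 April 2017 is a Saturday, so the first Saturday is April 1.
1 November 2017 is a Wednesday, so Mondays fall on 6, 13, 20, 27; the last is November 27.
At the standard offset (UTC−11:00), 02:00 UTC − 11h = 15:00 Jorir Standard Time standard time (rolling into the previous day, 13 March 2017).
Daylight saving runs 1 April – 27 November; the standard-time date in Jorir Standard Time, 13 March 2017, is outside that window, so Jorir Standard Time is on standard time at UTC−11:00.
02:00 UTC − 11h = 15:00 Jorir Standard Time (rolling into the previous day, 13 March 2017).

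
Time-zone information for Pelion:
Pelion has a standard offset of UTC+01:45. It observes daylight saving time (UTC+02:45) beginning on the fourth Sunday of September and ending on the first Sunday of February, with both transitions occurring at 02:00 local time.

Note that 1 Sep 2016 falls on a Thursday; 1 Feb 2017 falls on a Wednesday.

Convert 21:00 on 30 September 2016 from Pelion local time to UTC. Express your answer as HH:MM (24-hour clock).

18:15

1 September 2016 is a Thursday, so the first Sunday is September 4 and the fourth is September 25.
1 February 2017 is a Wednesday, so the first Sunday is February 5.
30 September 2016 falls between 25 September 2016 and 5 February 2017, so daylight saving is in effect and Pelion is at UTC+02:45.
21:00 local − 2h45m = 18:15 UTC.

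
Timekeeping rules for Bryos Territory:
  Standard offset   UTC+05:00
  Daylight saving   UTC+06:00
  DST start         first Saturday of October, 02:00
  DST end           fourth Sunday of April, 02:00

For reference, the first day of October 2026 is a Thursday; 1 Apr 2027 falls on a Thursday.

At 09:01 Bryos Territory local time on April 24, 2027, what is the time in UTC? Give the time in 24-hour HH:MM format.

03:01

1 October 2026 is a Thursday, so the first Saturday is October 3.
1 April 2027 is a Thursday, so the first Sunday is April 4 and the fourth is April 25.
Daylight saving runs 3 October 2026 – 25 April 2027; April 24, 2027 is inside that window, so Bryos Territory is at UTC+06:00.
09:01 local − 6h = 03:01 UTC.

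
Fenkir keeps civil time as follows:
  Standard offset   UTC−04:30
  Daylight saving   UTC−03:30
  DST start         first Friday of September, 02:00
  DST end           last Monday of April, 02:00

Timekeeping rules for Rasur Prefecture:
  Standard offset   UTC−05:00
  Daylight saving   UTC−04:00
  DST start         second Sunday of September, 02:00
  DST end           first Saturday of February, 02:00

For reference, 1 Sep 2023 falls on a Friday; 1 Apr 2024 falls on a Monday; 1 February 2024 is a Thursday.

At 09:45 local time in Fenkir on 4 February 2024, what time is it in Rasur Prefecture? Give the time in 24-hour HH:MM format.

08:15

1 September 2023 is a Friday, so the first Friday is September 1.
1 April 2024 is a Monday, so Mondays fall on 1, 8, 15, 22, 29; the last is April 29.
Daylight saving runs 1 September 2023 – 29 April 2024; 4 February 2024 is inside that window, so Fenkir is at UTC−03:30.
09:45 Fenkir + 3h30m = 13:15 UTC.
1 September 2023 is a Friday, so the first Sunday is September 3 and the second is September 10.
1 February 2024 is a Thursday, so the first Saturday is February 3.
At the standard offset (UTC−05:00), 13:15 UTC − 5h = 08:15 Rasur Prefecture standard time.
Daylight saving runs 10 September 2023 – 3 February 2024; the standard-time date in Rasur Prefecture, 4 February 2024, is outside that window, so Rasur Prefecture is on standard time at UTC−05:00.
13:15 UTC − 5h = 08:15 Rasur Prefecture.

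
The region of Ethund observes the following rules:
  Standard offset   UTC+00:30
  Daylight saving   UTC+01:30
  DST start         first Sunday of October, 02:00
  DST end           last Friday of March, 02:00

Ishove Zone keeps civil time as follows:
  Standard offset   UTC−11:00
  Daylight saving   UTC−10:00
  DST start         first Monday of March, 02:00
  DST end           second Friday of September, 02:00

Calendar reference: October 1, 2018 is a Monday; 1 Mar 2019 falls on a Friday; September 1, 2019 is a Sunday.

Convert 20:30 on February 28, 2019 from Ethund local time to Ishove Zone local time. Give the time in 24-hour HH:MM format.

08:00

1 October 2018 is a Monday, so the first Sunday is October 7.
1 March 2019 is a Friday, so Fridays fall on 1, 8, 15, 22, 29; the last is March 29.
February 28, 2019 falls between 7 October 2018 and 29 March 2019, so daylight saving is in effect and Ethund is at UTC+01:30.
20:30 Ethund − 1h30m = 19:00 UTC.
1 March 2019 is a Friday, so the first Monday is March 4.
1 September 2019 is a Sunday, so the first Friday is September 6 and the second is September 13.
At the standard offset (UTC−11:00), 19:00 UTC − 11h = 08:00 Ishove Zone standard time.
The standard-time date in Ishove Zone, February 28, 2019, is outside the daylight-saving period (4 March – 13 September), so Ishove Zone is on standard time, UTC−11:00.
19:00 UTC − 11h = 08:00 Ishove Zone.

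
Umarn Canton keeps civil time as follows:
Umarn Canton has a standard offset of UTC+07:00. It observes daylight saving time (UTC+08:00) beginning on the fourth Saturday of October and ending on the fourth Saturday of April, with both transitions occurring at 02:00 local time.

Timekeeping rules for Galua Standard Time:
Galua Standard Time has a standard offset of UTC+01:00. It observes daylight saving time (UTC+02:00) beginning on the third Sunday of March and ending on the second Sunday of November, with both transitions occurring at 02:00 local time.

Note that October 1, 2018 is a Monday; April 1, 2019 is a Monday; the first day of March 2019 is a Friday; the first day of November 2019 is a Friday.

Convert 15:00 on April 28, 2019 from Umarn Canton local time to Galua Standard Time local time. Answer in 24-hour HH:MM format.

1 October 2018 is a Monday, so the first Saturday is October 6 and the fourth is October 27.
1 April 2019 is a Monday, so the first Saturday is April 6 and the fourth is April 27.
April 28, 2019 is outside the daylight-saving period (27 October 2018 – 27 April 2019), so Umarn Canton is on standard time, UTC+07:00.
15:00 Umarn Canton − 7h = 08:00 UTC.
1 March 2019 is a Friday, so the first Sunday is March 3 and the third is March 17.
1 November 2019 is a Friday, so the first Sunday is November 3 and the second is November 10.
At the standard offset (UTC+01:00), 08:00 UTC + 1h = 09:00 Galua Standard Time standard time.
The standard-time date in Galua Standard Time, April 28, 2019, lies within the daylight-saving period (17 March – 10 November), so Galua Standard Time is on daylight time, UTC+02:00.
08:00 UTC + 2h = 10:00 Galua Standard Time.

10:00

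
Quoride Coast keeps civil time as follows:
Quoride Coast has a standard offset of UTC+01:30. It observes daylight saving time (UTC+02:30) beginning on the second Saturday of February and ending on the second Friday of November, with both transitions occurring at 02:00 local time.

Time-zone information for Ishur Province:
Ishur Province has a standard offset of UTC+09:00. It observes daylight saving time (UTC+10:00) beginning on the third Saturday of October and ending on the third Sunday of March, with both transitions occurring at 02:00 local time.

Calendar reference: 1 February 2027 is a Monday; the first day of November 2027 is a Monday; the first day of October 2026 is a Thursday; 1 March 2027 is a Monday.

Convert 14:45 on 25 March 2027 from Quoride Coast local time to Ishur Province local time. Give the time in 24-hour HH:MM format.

1 February 2027 is a Monday, so the first Saturday is February 6 and the second is February 13.
1 November 2027 is a Monday, so the first Friday is November 5 and the second is November 12.
25 March 2027 lies within the daylight-saving period (13 February – 12 November), so Quoride Coast is on daylight time, UTC+02:30.
14:45 Quoride Coast − 2h30m = 12:15 UTC.
1 October 2026 is a Thursday, so the first Saturday is October 3 and the third is October 17.
1 March 2027 is a Monday, so the first Sunday is March 7 and the third is March 21.
At the standard offset (UTC+09:00), 12:15 UTC + 9h = 21:15 Ishur Province standard time.
Daylight saving runs 17 October 2026 – 21 March 2027; the standard-time date in Ishur Province, 25 March 2027, is outside that window, so Ishur Province is on standard time at UTC+09:00.
12:15 UTC + 9h = 21:15 Ishur Province.

21:15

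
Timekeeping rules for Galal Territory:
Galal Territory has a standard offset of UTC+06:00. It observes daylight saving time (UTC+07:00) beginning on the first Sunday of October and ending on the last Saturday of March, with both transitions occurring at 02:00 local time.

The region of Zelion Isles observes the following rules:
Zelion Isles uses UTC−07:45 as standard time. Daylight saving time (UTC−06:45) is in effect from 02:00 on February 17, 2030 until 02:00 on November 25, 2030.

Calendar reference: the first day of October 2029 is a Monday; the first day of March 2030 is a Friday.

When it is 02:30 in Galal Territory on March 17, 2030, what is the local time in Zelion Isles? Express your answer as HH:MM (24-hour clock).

12:45

1 October 2029 is a Monday, so the first Sunday is October 7.
1 March 2030 is a Friday, so Saturdays fall on 2, 9, 16, 23, 30; the last is March 30.
March 17, 2030 lies within the daylight-saving period (7 October 2029 – 30 March 2030), so Galal Territory is on daylight time, UTC+07:00.
02:30 Galal Territory − 7h = 19:30 UTC (rolling into the previous day, 16 March 2030).
At the standard offset (UTC−07:45), 19:30 UTC − 7h45m = 11:45 Zelion Isles standard time.
Daylight saving runs 17 February – 25 November; the standard-time date in Zelion Isles, March 16, 2030, is inside that window, so Zelion Isles is at UTC−06:45.
19:30 UTC − 6h45m = 12:45 Zelion Isles.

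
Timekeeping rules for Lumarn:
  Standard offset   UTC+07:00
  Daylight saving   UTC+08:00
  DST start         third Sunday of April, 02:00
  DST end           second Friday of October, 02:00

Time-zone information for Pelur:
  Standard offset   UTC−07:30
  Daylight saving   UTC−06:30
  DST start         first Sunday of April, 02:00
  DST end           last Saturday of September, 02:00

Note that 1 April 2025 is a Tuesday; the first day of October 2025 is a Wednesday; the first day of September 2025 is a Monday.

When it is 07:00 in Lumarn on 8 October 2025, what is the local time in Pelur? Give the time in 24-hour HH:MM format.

1 April 2025 is a Tuesday, so the first Sunday is April 6 and the third is April 20.
1 October 2025 is a Wednesday, so the first Friday is October 3 and the second is October 10.
8 October 2025 falls between 20 April and 10 October, so daylight saving is in effect and Lumarn is at UTC+08:00.
07:00 Lumarn − 8h = 23:00 UTC (rolling into the previous day, 7 October 2025).
1 April 2025 is a Tuesday, so the first Sunday is April 6.
1 September 2025 is a Monday, so Saturdays fall on 6, 13, 20, 27; the last is September 27.
At the standard offset (UTC−07:30), 23:00 UTC − 7h30m = 15:30 Pelur standard time.
Daylight saving runs 6 April – 27 September; the standard-time date in Pelur, 7 October 2025, is outside that window, so Pelur is on standard time at UTC−07:30.
23:00 UTC − 7h30m = 15:30 Pelur.

15:30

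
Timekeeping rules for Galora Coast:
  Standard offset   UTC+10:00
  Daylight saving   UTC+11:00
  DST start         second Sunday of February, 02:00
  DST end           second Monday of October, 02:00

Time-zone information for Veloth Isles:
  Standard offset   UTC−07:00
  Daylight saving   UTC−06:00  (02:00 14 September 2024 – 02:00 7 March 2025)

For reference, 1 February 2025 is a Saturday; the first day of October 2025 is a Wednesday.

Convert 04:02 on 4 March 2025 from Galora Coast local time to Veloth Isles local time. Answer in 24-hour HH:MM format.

11:02

1 February 2025 is a Saturday, so the first Sunday is February 2 and the second is February 9.
1 October 2025 is a Wednesday, so the first Monday is October 6 and the second is October 13.
Daylight saving runs 9 February – 13 October; 4 March 2025 is inside that window, so Galora Coast is at UTC+11:00.
04:02 Galora Coast − 11h = 17:02 UTC (rolling into the previous day, 3 March 2025).
At the standard offset (UTC−07:00), 17:02 UTC − 7h = 10:02 Veloth Isles standard time.
The standard-time date in Veloth Isles, 3 March 2025, lies within the daylight-saving period (14 September 2024 – 7 March 2025), so Veloth Isles is on daylight time, UTC−06:00.
17:02 UTC − 6h = 11:02 Veloth Isles.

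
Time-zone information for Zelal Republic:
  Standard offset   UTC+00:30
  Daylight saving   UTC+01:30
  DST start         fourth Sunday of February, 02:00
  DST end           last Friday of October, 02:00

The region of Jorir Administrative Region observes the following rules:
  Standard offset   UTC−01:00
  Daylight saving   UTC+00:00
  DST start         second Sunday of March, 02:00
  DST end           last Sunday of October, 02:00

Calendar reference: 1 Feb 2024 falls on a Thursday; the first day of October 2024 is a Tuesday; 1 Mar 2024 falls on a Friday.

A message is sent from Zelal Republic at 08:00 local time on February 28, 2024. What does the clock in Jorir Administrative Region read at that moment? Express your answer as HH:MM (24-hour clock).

1 February 2024 is a Thursday, so the first Sunday is February 4 and the fourth is February 25.
1 October 2024 is a Tuesday, so Fridays fall on 4, 11, 18, 25; the last is October 25.
Daylight saving runs 25 February – 25 October; February 28, 2024 is inside that window, so Zelal Republic is at UTC+01:30.
08:00 Zelal Republic − 1h30m = 06:30 UTC.
1 March 2024 is a Friday, so the first Sunday is March 3 and the second is March 10.
1 October 2024 is a Tuesday, so Sundays fall on 6, 13, 20, 27; the last is October 27.
At the standard offset (UTC−01:00), 06:30 UTC − 1h = 05:30 Jorir Administrative Region standard time.
The standard-time date in Jorir Administrative Region, February 28, 2024, does not fall between 10 March and 27 October, so daylight saving is not in effect and Jorir Administrative Region is at UTC−01:00.
06:30 UTC − 1h = 05:30 Jorir Administrative Region.

05:30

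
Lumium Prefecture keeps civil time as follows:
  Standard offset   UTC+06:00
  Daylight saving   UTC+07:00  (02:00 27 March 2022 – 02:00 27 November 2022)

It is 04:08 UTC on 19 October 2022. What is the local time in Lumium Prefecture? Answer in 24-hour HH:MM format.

At the standard offset (UTC+06:00), 04:08 UTC + 6h = 10:08 Lumium Prefecture standard time.
The standard-time date in Lumium Prefecture, 19 October 2022, lies within the daylight-saving period (27 March – 27 November), so Lumium Prefecture is on daylight time, UTC+07:00.
04:08 UTC + 7h = 11:08 local.

11:08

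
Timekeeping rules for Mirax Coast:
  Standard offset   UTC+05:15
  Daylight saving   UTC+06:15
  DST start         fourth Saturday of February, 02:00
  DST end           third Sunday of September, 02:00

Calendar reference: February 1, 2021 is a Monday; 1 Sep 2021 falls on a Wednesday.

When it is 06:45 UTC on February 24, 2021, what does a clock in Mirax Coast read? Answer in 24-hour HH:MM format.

12:00

1 February 2021 is a Monday, so the first Saturday is February 6 and the fourth is February 27.
1 September 2021 is a Wednesday, so the first Sunday is September 5 and the third is September 19.
At the standard offset (UTC+05:15), 06:45 UTC + 5h15m = 12:00 Mirax Coast standard time.
The standard-time date in Mirax Coast, February 24, 2021, does not fall between 27 February and 19 September, so daylight saving is not in effect and Mirax Coast is at UTC+05:15.
06:45 UTC + 5h15m = 12:00 local.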